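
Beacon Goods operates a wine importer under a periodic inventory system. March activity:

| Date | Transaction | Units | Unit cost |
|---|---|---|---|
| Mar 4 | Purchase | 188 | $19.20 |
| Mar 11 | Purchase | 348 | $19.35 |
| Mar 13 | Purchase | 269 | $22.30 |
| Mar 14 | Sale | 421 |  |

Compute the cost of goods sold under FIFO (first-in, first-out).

COGS = $8,118.15

Mar 14, 421 sold [FIFO — oldest first]: 188 @ $19.20 + 233 @ $19.35 = $8,118.15
Ending inventory: 115 @ $19.35 + 269 @ $22.30 = $8,223.95
Check: goods available $16,342.10 = COGS $8,118.15 + ending $8,223.95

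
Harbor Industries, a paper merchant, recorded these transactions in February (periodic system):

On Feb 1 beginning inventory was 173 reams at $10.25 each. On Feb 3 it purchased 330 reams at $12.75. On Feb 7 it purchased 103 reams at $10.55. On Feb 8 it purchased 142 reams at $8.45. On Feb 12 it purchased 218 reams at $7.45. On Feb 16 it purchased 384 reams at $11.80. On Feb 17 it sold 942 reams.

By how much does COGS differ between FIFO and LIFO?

FIFO COGS: 173 @ $10.25 + 330 @ $12.75 + 103 @ $10.55 + 142 @ $8.45 + 194 @ $7.45 = $9,712.60
LIFO COGS: 384 @ $11.80 + 218 @ $7.45 + 142 @ $8.45 + 103 @ $10.55 + 95 @ $12.75 = $9,653.10
Difference = |$9,712.60 − $9,653.10| = $59.50

$59.50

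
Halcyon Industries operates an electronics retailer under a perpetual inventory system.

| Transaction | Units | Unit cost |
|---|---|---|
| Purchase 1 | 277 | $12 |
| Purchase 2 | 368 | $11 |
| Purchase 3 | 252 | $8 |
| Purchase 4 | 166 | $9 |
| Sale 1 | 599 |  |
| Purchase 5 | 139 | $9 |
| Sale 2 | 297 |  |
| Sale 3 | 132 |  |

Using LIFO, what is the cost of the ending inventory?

Sale 1 (599) [LIFO — newest first]: 166 @ $9 + 252 @ $8 + 181 @ $11 = $5,501
Sale 2 (297) [LIFO — newest first]: 139 @ $9 + 158 @ $11 = $2,989
Sale 3 (132) [LIFO — newest first]: 29 @ $11 + 103 @ $12 = $1,555
Total COGS = $5,501 + $2,989 + $1,555 = $10,045
Ending inventory: 174 @ $12 = $2,088
Check: goods available $12,133 = COGS $10,045 + ending $2,088

Ending inventory = $2,088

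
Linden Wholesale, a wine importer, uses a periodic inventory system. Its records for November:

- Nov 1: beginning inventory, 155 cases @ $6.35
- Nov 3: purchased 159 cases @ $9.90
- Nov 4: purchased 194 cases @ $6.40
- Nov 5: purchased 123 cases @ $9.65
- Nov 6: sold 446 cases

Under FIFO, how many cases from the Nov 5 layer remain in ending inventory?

123

Nov 6, 446 sold [FIFO — oldest first]: 155 @ $6.35 + 159 @ $9.90 + 132 @ $6.40 = $3,403.15
Ending inventory: 62 @ $6.40 + 123 @ $9.65 = $1,583.75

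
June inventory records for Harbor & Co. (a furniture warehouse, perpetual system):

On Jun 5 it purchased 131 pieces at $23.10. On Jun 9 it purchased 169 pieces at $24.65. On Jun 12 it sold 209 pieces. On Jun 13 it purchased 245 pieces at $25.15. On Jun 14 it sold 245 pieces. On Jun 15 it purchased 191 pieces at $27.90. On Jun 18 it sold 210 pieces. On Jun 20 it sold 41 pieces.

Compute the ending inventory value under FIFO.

Ending inventory = $864.90

Jun 12, 209 sold [FIFO — oldest first]: 131 @ $23.10 + 78 @ $24.65 = $4,948.80
Jun 14, 245 sold [FIFO — oldest first]: 91 @ $24.65 + 154 @ $25.15 = $6,116.25
Jun 18, 210 sold [FIFO — oldest first]: 91 @ $25.15 + 119 @ $27.90 = $5,608.75
Jun 20, 41 sold [FIFO — oldest first]: 41 @ $27.90 = $1,143.90
Total COGS = $4,948.80 + $6,116.25 + $5,608.75 + $1,143.90 = $17,817.70
Ending inventory: 31 @ $27.90 = $864.90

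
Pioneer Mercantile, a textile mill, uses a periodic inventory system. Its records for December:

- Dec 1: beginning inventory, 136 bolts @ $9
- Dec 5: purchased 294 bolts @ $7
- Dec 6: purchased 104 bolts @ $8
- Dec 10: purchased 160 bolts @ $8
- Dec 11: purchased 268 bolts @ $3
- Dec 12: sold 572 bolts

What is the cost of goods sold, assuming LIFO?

Dec 12, 572 sold [LIFO — newest first]: 268 @ $3 + 160 @ $8 + 104 @ $8 + 40 @ $7 = $3,196
Ending inventory: 136 @ $9 + 254 @ $7 = $3,002

COGS = $3,196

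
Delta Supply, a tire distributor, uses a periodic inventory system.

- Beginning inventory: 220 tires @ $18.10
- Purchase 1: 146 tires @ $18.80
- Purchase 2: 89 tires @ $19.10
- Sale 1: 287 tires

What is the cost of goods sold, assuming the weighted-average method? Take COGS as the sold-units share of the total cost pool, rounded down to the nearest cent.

Sale 1, sell 287: 287/455 × $8,426.70 → $5,315.30
Ending inventory (cost pool remaining) = $3,111.40

COGS = $5,315.30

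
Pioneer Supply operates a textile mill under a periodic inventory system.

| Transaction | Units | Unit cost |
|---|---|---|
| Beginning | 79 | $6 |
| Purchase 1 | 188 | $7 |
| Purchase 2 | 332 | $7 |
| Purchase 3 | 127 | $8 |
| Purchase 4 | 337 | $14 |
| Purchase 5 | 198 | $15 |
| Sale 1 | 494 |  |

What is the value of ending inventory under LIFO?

Ending inventory = $5,704

Sale 1 (494) [LIFO — newest first]: 198 @ $15 + 296 @ $14 = $7,114
Ending inventory: 79 @ $6 + 188 @ $7 + 332 @ $7 + 127 @ $8 + 41 @ $14 = $5,704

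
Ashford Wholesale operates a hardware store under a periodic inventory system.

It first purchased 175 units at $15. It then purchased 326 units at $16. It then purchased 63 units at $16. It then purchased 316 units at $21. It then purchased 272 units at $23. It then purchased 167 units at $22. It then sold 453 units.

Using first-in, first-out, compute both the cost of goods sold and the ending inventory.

Sale 1 (453) [FIFO — oldest first]: 175 @ $15 + 278 @ $16 = $7,073
Ending inventory: 48 @ $16 + 63 @ $16 + 316 @ $21 + 272 @ $23 + 167 @ $22 = $18,342

COGS = $7,073; ending inventory = $18,342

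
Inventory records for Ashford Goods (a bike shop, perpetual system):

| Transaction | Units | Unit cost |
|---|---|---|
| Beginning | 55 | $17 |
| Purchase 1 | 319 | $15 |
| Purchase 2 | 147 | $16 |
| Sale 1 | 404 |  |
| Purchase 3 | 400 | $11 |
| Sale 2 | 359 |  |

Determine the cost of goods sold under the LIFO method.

COGS = $10,156

Sale 1 (404) [LIFO — newest first]: 147 @ $16 + 257 @ $15 = $6,207
Sale 2 (359) [LIFO — newest first]: 359 @ $11 = $3,949
Total COGS = $6,207 + $3,949 = $10,156
Ending inventory: 55 @ $17 + 62 @ $15 + 41 @ $11 = $2,316
Check: goods available $12,472 = COGS $10,156 + ending $2,316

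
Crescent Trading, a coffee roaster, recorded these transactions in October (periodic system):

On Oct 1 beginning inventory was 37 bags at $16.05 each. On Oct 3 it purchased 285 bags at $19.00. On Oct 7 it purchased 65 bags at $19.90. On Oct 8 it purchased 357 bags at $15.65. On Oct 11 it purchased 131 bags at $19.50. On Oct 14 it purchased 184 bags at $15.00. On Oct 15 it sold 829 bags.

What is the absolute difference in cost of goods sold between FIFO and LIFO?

$603.85

FIFO COGS: 37 @ $16.05 + 285 @ $19.00 + 65 @ $19.90 + 357 @ $15.65 + 85 @ $19.50 = $14,546.90
LIFO COGS: 184 @ $15.00 + 131 @ $19.50 + 357 @ $15.65 + 65 @ $19.90 + 92 @ $19.00 = $13,943.05
Difference = |$14,546.90 − $13,943.05| = $603.85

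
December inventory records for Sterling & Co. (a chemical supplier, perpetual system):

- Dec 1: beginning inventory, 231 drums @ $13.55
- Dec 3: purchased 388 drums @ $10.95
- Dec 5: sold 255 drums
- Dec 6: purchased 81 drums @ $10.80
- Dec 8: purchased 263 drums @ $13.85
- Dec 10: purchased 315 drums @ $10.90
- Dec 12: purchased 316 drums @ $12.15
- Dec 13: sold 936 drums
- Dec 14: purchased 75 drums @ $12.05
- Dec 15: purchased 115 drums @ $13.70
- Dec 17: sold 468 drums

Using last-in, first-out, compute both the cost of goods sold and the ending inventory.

Dec 5, 255 sold [LIFO — newest first]: 255 @ $10.95 = $2,792.25
Dec 13, 936 sold [LIFO — newest first]: 316 @ $12.15 + 315 @ $10.90 + 263 @ $13.85 + 42 @ $10.80 = $11,369.05
Dec 17, 468 sold [LIFO — newest first]: 115 @ $13.70 + 75 @ $12.05 + 39 @ $10.80 + 133 @ $10.95 + 106 @ $13.55 = $5,793.10
Total COGS = $2,792.25 + $11,369.05 + $5,793.10 = $19,954.40
Ending inventory: 125 @ $13.55 = $1,693.75

COGS = $19,954.40; ending inventory = $1,693.75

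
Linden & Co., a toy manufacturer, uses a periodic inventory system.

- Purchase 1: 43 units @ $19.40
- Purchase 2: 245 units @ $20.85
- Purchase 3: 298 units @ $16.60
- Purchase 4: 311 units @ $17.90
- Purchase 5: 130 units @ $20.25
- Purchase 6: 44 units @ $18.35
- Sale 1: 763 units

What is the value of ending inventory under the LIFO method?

Sale 1 (763) [LIFO — newest first]: 44 @ $18.35 + 130 @ $20.25 + 311 @ $17.90 + 278 @ $16.60 = $13,621.60
Ending inventory: 43 @ $19.40 + 245 @ $20.85 + 20 @ $16.60 = $6,274.45
Check: goods available $19,896.05 = COGS $13,621.60 + ending $6,274.45

Ending inventory = $6,274.45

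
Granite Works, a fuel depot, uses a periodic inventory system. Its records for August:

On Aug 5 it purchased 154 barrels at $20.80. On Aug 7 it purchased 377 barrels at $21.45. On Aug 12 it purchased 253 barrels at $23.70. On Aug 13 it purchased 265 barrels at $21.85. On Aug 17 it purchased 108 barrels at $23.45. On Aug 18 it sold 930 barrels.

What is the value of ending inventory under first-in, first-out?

Aug 18, 930 sold [FIFO — oldest first]: 154 @ $20.80 + 377 @ $21.45 + 253 @ $23.70 + 146 @ $21.85 = $20,476.05
Ending inventory: 119 @ $21.85 + 108 @ $23.45 = $5,132.75

Ending inventory = $5,132.75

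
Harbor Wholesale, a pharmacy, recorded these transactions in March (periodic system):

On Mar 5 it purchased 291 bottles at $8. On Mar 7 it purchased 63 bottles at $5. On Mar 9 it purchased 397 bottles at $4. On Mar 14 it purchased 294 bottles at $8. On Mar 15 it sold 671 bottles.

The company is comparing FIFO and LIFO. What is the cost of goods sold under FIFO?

FIFO COGS: 291 @ $8 + 63 @ $5 + 317 @ $4 = $3,911
LIFO COGS: 294 @ $8 + 377 @ $4 = $3,860

COGS = $3,911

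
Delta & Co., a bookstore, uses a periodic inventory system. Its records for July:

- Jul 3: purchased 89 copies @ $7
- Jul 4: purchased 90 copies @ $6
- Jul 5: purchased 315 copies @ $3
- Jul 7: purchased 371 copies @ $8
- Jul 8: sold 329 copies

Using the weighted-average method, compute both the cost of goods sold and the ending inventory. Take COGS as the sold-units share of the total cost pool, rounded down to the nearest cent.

Jul 8, sell 329: 329/865 × $5,076.00 → $1,930.64
Ending inventory (cost pool remaining) = $3,145.36

COGS = $1,930.64; ending inventory = $3,145.36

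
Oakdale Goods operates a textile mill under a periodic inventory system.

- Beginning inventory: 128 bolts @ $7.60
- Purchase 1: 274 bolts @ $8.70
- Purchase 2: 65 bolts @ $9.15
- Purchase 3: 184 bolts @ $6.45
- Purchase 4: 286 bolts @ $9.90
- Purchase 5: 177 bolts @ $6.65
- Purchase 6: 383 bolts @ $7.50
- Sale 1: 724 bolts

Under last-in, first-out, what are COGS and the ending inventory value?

COGS = $5,673.15; ending inventory = $6,345.95

Sale 1 (724) [LIFO — newest first]: 383 @ $7.50 + 177 @ $6.65 + 164 @ $9.90 = $5,673.15
Ending inventory: 128 @ $7.60 + 274 @ $8.70 + 65 @ $9.15 + 184 @ $6.45 + 122 @ $9.90 = $6,345.95
Check: goods available $12,019.10 = COGS $5,673.15 + ending $6,345.95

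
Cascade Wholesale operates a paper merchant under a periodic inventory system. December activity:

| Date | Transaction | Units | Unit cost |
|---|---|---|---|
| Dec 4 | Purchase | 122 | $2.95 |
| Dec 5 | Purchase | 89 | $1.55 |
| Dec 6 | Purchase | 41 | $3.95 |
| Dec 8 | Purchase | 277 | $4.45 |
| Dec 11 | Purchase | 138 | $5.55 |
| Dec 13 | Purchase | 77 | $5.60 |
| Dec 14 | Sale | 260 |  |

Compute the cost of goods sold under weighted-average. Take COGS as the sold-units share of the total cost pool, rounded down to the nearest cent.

COGS = $1,079.68

Dec 14, sell 260: 260/744 × $3,089.55 → $1,079.68
Ending inventory (cost pool remaining) = $2,009.87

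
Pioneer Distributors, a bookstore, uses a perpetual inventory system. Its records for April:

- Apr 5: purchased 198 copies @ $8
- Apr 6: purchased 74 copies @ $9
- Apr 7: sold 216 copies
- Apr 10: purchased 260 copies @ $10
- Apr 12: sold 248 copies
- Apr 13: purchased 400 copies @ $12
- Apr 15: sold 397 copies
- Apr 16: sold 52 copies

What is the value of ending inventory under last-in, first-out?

Apr 7, 216 sold [LIFO — newest first]: 74 @ $9 + 142 @ $8 = $1,802
Apr 12, 248 sold [LIFO — newest first]: 248 @ $10 = $2,480
Apr 15, 397 sold [LIFO — newest first]: 397 @ $12 = $4,764
Apr 16, 52 sold [LIFO — newest first]: 3 @ $12 + 12 @ $10 + 37 @ $8 = $452
Total COGS = $1,802 + $2,480 + $4,764 + $452 = $9,498
Ending inventory: 19 @ $8 = $152
Check: goods available $9,650 = COGS $9,498 + ending $152

Ending inventory = $152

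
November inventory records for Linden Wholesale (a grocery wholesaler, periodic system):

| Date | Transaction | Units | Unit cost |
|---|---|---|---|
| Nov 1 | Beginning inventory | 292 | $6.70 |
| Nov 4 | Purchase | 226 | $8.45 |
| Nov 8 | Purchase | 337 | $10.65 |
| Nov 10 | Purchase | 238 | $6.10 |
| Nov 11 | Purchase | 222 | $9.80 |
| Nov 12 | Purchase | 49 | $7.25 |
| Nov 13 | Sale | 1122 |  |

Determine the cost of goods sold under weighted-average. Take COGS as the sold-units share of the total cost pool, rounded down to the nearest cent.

COGS = $9,408.51

Nov 13, sell 1122: 1122/1364 × $11,437.80 → $9,408.51
Ending inventory (cost pool remaining) = $2,029.29
Check: goods available $11,437.80 = COGS $9,408.51 + ending $2,029.29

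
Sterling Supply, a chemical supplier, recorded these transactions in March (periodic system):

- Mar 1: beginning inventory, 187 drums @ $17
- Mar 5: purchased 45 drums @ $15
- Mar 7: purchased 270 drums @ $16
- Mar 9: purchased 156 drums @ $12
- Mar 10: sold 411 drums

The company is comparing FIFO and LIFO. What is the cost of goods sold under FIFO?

COGS = $6,718

FIFO COGS: 187 @ $17 + 45 @ $15 + 179 @ $16 = $6,718
LIFO COGS: 156 @ $12 + 255 @ $16 = $5,952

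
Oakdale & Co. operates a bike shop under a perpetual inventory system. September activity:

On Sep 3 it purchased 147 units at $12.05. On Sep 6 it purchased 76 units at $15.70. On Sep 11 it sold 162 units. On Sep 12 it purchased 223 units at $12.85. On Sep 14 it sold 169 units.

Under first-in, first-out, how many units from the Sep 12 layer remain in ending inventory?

115

Sep 11, 162 sold [FIFO — oldest first]: 147 @ $12.05 + 15 @ $15.70 = $2,006.85
Sep 14, 169 sold [FIFO — oldest first]: 61 @ $15.70 + 108 @ $12.85 = $2,345.50
Total COGS = $2,006.85 + $2,345.50 = $4,352.35
Ending inventory: 115 @ $12.85 = $1,477.75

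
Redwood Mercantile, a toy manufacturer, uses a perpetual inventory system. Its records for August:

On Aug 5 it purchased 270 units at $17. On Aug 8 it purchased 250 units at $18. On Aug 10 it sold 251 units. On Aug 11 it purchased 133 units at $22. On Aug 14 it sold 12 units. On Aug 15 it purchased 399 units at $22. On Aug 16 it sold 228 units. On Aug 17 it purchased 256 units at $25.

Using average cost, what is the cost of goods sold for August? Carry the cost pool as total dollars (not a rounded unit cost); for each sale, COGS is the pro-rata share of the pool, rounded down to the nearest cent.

COGS = $9,290.57

After Aug 5: 270 on hand, pool $4,590.00 (≈ $17.0000 each)
After Aug 8: 520 on hand, pool $9,090.00 (≈ $17.4808 each)
Aug 10, sell 251: 251/520 × $9,090.00 → $4,387.67
After Aug 11: 402 on hand, pool $7,628.33 (≈ $18.9759 each)
Aug 14, sell 12: 12/402 × $7,628.33 → $227.71
After Aug 15: 789 on hand, pool $16,178.62 (≈ $20.5052 each)
Aug 16, sell 228: 228/789 × $16,178.62 → $4,675.19
After Aug 17: 817 on hand, pool $17,903.43 (≈ $21.9136 each)
Total COGS = $4,387.67 + $227.71 + $4,675.19 = $9,290.57
Ending inventory (cost pool remaining) = $17,903.43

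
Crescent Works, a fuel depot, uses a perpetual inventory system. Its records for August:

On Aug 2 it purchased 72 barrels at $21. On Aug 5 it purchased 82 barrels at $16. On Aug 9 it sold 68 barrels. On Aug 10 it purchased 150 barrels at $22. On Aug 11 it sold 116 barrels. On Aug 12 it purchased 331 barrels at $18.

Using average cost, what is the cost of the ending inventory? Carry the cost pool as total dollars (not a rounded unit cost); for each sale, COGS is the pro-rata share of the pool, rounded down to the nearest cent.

After Aug 2: 72 on hand, pool $1,512.00 (≈ $21.0000 each)
After Aug 5: 154 on hand, pool $2,824.00 (≈ $18.3377 each)
Aug 9, sell 68: 68/154 × $2,824.00 → $1,246.96
After Aug 10: 236 on hand, pool $4,877.04 (≈ $20.6654 each)
Aug 11, sell 116: 116/236 × $4,877.04 → $2,397.18
After Aug 12: 451 on hand, pool $8,437.86 (≈ $18.7092 each)
Total COGS = $1,246.96 + $2,397.18 = $3,644.14
Ending inventory (cost pool remaining) = $8,437.86
Check: goods available $12,082.00 = COGS $3,644.14 + ending $8,437.86

Ending inventory = $8,437.86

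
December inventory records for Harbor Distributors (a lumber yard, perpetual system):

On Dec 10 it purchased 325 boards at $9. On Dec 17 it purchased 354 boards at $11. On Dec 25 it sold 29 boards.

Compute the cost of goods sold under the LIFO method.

COGS = $319

Dec 25, 29 sold [LIFO — newest first]: 29 @ $11 = $319
Ending inventory: 325 @ $9 + 325 @ $11 = $6,500
Check: goods available $6,819 = COGS $319 + ending $6,500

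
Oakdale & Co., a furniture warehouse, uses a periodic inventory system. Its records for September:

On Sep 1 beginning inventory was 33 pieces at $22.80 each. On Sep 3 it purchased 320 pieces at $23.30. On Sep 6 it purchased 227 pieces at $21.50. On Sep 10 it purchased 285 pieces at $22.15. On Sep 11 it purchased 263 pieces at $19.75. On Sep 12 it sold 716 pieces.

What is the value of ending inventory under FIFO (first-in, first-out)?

Ending inventory = $8,494.60

Sep 12, 716 sold [FIFO — oldest first]: 33 @ $22.80 + 320 @ $23.30 + 227 @ $21.50 + 136 @ $22.15 = $16,101.30
Ending inventory: 149 @ $22.15 + 263 @ $19.75 = $8,494.60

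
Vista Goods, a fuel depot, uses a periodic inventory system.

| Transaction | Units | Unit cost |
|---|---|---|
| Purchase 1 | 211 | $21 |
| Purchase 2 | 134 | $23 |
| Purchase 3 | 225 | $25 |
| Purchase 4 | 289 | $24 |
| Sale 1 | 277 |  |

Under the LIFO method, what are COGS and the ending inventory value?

COGS = $6,648; ending inventory = $13,426

Sale 1 (277) [LIFO — newest first]: 277 @ $24 = $6,648
Ending inventory: 211 @ $21 + 134 @ $23 + 225 @ $25 + 12 @ $24 = $13,426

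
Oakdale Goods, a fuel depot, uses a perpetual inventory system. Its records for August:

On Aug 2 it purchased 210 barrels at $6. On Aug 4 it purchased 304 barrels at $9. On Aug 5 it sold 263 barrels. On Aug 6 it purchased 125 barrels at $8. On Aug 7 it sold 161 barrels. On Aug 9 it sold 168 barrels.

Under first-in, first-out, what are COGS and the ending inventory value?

COGS = $4,620; ending inventory = $376

Aug 5, 263 sold [FIFO — oldest first]: 210 @ $6 + 53 @ $9 = $1,737
Aug 7, 161 sold [FIFO — oldest first]: 161 @ $9 = $1,449
Aug 9, 168 sold [FIFO — oldest first]: 90 @ $9 + 78 @ $8 = $1,434
Total COGS = $1,737 + $1,449 + $1,434 = $4,620
Ending inventory: 47 @ $8 = $376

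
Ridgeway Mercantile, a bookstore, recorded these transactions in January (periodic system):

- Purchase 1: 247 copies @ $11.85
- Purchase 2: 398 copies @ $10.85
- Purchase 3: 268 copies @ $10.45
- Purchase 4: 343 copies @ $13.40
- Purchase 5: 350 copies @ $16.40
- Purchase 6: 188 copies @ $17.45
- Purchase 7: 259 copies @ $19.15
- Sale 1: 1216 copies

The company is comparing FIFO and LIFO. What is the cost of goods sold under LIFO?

COGS = $19,370.85

FIFO COGS: 247 @ $11.85 + 398 @ $10.85 + 268 @ $10.45 + 303 @ $13.40 = $14,106.05
LIFO COGS: 259 @ $19.15 + 188 @ $17.45 + 350 @ $16.40 + 343 @ $13.40 + 76 @ $10.45 = $19,370.85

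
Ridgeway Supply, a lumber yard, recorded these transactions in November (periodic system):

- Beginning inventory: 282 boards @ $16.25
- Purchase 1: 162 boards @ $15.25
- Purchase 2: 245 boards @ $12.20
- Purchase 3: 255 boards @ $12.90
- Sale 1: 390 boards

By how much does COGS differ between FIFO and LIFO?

FIFO COGS: 282 @ $16.25 + 108 @ $15.25 = $6,229.50
LIFO COGS: 255 @ $12.90 + 135 @ $12.20 = $4,936.50
Difference = |$6,229.50 − $4,936.50| = $1,293.00

$1,293.00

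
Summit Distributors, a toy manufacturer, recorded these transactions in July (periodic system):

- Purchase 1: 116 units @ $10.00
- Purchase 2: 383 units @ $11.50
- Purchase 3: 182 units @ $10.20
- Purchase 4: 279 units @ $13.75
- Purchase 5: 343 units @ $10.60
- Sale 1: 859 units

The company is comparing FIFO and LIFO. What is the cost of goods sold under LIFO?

FIFO COGS: 116 @ $10.00 + 383 @ $11.50 + 182 @ $10.20 + 178 @ $13.75 = $9,868.40
LIFO COGS: 343 @ $10.60 + 279 @ $13.75 + 182 @ $10.20 + 55 @ $11.50 = $9,960.95

COGS = $9,960.95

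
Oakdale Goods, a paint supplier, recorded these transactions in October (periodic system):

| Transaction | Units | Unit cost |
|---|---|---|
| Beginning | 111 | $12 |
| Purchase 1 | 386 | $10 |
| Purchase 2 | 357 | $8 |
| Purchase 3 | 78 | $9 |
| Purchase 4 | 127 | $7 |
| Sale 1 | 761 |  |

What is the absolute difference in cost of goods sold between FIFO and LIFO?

$867

FIFO COGS: 111 @ $12 + 386 @ $10 + 264 @ $8 = $7,304
LIFO COGS: 127 @ $7 + 78 @ $9 + 357 @ $8 + 199 @ $10 = $6,437
Difference = |$7,304 − $6,437| = $867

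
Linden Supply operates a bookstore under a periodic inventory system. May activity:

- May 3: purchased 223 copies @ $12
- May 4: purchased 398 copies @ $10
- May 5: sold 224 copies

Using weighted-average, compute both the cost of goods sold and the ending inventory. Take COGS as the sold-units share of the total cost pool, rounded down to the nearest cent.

May 5, sell 224: 224/621 × $6,656.00 → $2,400.87
Ending inventory (cost pool remaining) = $4,255.13

COGS = $2,400.87; ending inventory = $4,255.13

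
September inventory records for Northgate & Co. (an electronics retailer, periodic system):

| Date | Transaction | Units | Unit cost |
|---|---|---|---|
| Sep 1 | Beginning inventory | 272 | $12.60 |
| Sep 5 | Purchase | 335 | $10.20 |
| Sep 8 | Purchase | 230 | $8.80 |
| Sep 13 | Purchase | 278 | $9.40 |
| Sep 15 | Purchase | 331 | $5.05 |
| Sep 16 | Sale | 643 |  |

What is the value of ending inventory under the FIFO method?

Sep 16, 643 sold [FIFO — oldest first]: 272 @ $12.60 + 335 @ $10.20 + 36 @ $8.80 = $7,161.00
Ending inventory: 194 @ $8.80 + 278 @ $9.40 + 331 @ $5.05 = $5,991.95

Ending inventory = $5,991.95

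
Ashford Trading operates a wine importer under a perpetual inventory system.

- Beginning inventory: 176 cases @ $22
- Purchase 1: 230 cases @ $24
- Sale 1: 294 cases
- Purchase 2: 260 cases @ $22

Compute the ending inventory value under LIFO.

Ending inventory = $8,184

Sale 1 (294) [LIFO — newest first]: 230 @ $24 + 64 @ $22 = $6,928
Ending inventory: 112 @ $22 + 260 @ $22 = $8,184
Check: goods available $15,112 = COGS $6,928 + ending $8,184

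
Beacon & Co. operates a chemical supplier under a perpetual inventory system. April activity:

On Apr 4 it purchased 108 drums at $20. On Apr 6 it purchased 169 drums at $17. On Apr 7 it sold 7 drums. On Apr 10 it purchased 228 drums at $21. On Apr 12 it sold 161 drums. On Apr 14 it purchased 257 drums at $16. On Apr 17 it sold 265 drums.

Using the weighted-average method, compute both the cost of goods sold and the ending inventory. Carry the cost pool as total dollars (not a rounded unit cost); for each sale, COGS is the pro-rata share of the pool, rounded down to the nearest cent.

After Apr 4: 108 on hand, pool $2,160.00 (≈ $20.0000 each)
After Apr 6: 277 on hand, pool $5,033.00 (≈ $18.1697 each)
Apr 7, sell 7: 7/277 × $5,033.00 → $127.18
After Apr 10: 498 on hand, pool $9,693.82 (≈ $19.4655 each)
Apr 12, sell 161: 161/498 × $9,693.82 → $3,133.94
After Apr 14: 594 on hand, pool $10,671.88 (≈ $17.9661 each)
Apr 17, sell 265: 265/594 × $10,671.88 → $4,761.02
Total COGS = $127.18 + $3,133.94 + $4,761.02 = $8,022.14
Ending inventory (cost pool remaining) = $5,910.86

COGS = $8,022.14; ending inventory = $5,910.86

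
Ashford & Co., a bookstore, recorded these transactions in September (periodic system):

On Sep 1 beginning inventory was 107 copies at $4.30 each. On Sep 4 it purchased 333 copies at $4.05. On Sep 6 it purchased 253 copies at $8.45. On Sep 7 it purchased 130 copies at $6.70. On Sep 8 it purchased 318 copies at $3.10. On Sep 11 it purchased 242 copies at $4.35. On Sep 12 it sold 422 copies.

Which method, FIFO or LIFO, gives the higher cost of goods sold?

FIFO COGS: 107 @ $4.30 + 315 @ $4.05 = $1,735.85
LIFO COGS: 242 @ $4.35 + 180 @ $3.10 = $1,610.70

FIFO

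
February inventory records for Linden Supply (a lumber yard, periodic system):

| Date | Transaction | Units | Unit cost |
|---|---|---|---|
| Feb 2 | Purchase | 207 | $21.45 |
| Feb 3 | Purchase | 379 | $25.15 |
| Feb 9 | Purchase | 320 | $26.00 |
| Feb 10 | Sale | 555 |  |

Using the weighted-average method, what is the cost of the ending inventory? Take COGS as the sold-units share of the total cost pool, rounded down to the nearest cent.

Ending inventory = $8,636.31

Feb 10, sell 555: 555/906 × $22,292.00 → $13,655.69
Ending inventory (cost pool remaining) = $8,636.31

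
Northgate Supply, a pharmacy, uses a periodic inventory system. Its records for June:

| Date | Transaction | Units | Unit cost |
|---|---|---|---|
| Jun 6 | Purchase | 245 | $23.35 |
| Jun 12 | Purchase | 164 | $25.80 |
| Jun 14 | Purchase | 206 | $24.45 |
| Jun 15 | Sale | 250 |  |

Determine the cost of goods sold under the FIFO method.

COGS = $5,849.75

Jun 15, 250 sold [FIFO — oldest first]: 245 @ $23.35 + 5 @ $25.80 = $5,849.75
Ending inventory: 159 @ $25.80 + 206 @ $24.45 = $9,138.90
Check: goods available $14,988.65 = COGS $5,849.75 + ending $9,138.90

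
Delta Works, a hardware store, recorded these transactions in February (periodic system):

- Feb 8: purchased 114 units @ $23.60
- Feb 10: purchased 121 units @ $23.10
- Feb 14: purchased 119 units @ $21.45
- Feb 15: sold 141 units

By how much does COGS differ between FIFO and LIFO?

$253.35

FIFO COGS: 114 @ $23.60 + 27 @ $23.10 = $3,314.10
LIFO COGS: 119 @ $21.45 + 22 @ $23.10 = $3,060.75
Difference = |$3,314.10 − $3,060.75| = $253.35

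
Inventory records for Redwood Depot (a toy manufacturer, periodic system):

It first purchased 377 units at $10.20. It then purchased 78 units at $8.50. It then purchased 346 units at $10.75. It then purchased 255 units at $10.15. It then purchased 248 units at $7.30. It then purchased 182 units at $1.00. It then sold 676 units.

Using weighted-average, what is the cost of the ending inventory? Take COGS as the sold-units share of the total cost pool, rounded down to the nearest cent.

Sale 1, sell 676: 676/1486 × $12,808.55 → $5,826.76
Ending inventory (cost pool remaining) = $6,981.79

Ending inventory = $6,981.79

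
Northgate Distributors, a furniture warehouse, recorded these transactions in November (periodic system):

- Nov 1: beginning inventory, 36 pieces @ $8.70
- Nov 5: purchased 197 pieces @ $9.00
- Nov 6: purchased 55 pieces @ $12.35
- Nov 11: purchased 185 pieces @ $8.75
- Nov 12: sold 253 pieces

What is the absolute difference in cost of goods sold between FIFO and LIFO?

$81.80

FIFO COGS: 36 @ $8.70 + 197 @ $9.00 + 20 @ $12.35 = $2,333.20
LIFO COGS: 185 @ $8.75 + 55 @ $12.35 + 13 @ $9.00 = $2,415.00
Difference = |$2,333.20 − $2,415.00| = $81.80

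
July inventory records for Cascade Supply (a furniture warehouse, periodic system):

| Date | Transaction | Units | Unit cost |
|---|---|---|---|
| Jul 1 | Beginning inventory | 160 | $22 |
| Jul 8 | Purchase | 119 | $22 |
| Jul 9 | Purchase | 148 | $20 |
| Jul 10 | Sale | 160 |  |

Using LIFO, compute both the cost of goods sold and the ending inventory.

COGS = $3,224; ending inventory = $5,874

Jul 10, 160 sold [LIFO — newest first]: 148 @ $20 + 12 @ $22 = $3,224
Ending inventory: 160 @ $22 + 107 @ $22 = $5,874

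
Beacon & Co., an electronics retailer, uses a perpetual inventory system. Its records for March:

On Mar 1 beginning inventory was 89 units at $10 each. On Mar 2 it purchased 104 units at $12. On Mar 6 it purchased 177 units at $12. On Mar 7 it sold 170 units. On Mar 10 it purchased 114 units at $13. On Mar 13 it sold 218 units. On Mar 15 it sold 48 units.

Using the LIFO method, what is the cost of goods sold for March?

Mar 7, 170 sold [LIFO — newest first]: 170 @ $12 = $2,040
Mar 13, 218 sold [LIFO — newest first]: 114 @ $13 + 7 @ $12 + 97 @ $12 = $2,730
Mar 15, 48 sold [LIFO — newest first]: 7 @ $12 + 41 @ $10 = $494
Total COGS = $2,040 + $2,730 + $494 = $5,264
Ending inventory: 48 @ $10 = $480

COGS = $5,264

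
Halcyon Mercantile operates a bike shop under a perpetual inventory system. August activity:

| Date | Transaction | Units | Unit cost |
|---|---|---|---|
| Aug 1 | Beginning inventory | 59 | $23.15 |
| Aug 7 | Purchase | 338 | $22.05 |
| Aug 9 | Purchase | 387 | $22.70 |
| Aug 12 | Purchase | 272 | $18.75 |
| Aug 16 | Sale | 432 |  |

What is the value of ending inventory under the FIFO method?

Ending inventory = $13,090.40

Aug 16, 432 sold [FIFO — oldest first]: 59 @ $23.15 + 338 @ $22.05 + 35 @ $22.70 = $9,613.25
Ending inventory: 352 @ $22.70 + 272 @ $18.75 = $13,090.40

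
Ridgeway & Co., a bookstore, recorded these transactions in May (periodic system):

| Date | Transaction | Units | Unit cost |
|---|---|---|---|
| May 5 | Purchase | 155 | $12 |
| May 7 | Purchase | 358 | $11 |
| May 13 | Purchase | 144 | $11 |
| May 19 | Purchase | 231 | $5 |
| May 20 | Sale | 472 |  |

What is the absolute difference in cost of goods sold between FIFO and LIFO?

FIFO COGS: 155 @ $12 + 317 @ $11 = $5,347
LIFO COGS: 231 @ $5 + 144 @ $11 + 97 @ $11 = $3,806
Difference = |$5,347 − $3,806| = $1,541

$1,541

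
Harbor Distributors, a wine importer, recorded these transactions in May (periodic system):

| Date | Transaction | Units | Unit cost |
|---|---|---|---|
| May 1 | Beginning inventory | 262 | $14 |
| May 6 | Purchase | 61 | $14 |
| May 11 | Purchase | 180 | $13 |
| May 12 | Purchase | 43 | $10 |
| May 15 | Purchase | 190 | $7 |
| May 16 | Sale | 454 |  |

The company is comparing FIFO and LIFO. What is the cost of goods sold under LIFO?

FIFO COGS: 262 @ $14 + 61 @ $14 + 131 @ $13 = $6,225
LIFO COGS: 190 @ $7 + 43 @ $10 + 180 @ $13 + 41 @ $14 = $4,674

COGS = $4,674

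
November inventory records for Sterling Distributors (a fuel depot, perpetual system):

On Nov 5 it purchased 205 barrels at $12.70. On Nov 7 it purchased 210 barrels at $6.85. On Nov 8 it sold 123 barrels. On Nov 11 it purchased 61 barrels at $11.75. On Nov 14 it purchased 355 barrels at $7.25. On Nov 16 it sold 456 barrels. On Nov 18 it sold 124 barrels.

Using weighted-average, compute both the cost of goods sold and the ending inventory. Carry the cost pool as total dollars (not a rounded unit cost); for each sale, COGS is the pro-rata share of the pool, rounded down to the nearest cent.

After Nov 5: 205 on hand, pool $2,603.50 (≈ $12.7000 each)
After Nov 7: 415 on hand, pool $4,042.00 (≈ $9.7398 each)
Nov 8, sell 123: 123/415 × $4,042.00 → $1,197.99
After Nov 11: 353 on hand, pool $3,560.76 (≈ $10.0871 each)
After Nov 14: 708 on hand, pool $6,134.51 (≈ $8.6646 each)
Nov 16, sell 456: 456/708 × $6,134.51 → $3,951.04
Nov 18, sell 124: 124/252 × $2,183.47 → $1,074.40
Total COGS = $1,197.99 + $3,951.04 + $1,074.40 = $6,223.43
Ending inventory (cost pool remaining) = $1,109.07

COGS = $6,223.43; ending inventory = $1,109.07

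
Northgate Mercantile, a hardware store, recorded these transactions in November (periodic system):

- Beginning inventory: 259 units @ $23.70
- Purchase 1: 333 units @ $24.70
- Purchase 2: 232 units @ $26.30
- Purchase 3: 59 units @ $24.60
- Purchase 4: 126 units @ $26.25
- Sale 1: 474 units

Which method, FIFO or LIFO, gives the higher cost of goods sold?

FIFO COGS: 259 @ $23.70 + 215 @ $24.70 = $11,448.80
LIFO COGS: 126 @ $26.25 + 59 @ $24.60 + 232 @ $26.30 + 57 @ $24.70 = $12,268.40

LIFO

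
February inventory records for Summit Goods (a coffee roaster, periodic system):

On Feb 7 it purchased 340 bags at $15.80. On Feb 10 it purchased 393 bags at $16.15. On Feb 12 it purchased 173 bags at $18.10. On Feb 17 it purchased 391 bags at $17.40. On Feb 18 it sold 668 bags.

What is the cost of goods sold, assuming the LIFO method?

Feb 18, 668 sold [LIFO — newest first]: 391 @ $17.40 + 173 @ $18.10 + 104 @ $16.15 = $11,614.30
Ending inventory: 340 @ $15.80 + 289 @ $16.15 = $10,039.35
Check: goods available $21,653.65 = COGS $11,614.30 + ending $10,039.35

COGS = $11,614.30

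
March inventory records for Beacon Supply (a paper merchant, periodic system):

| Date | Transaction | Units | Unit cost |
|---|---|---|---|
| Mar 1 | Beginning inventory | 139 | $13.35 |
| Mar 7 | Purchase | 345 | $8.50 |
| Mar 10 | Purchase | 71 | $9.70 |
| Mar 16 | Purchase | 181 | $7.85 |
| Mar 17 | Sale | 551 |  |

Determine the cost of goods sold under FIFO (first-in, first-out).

COGS = $5,438.05

Mar 17, 551 sold [FIFO — oldest first]: 139 @ $13.35 + 345 @ $8.50 + 67 @ $9.70 = $5,438.05
Ending inventory: 4 @ $9.70 + 181 @ $7.85 = $1,459.65
Check: goods available $6,897.70 = COGS $5,438.05 + ending $1,459.65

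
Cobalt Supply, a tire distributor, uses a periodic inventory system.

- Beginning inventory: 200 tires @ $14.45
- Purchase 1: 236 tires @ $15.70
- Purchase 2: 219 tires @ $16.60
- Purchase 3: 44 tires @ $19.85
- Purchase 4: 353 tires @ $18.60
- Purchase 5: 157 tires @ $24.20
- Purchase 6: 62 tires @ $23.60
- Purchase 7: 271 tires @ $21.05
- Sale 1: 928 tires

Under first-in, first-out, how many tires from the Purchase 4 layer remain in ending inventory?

124

Sale 1 (928) [FIFO — oldest first]: 200 @ $14.45 + 236 @ $15.70 + 219 @ $16.60 + 44 @ $19.85 + 229 @ $18.60 = $15,363.40
Ending inventory: 124 @ $18.60 + 157 @ $24.20 + 62 @ $23.60 + 271 @ $21.05 = $13,273.55
Check: goods available $28,636.95 = COGS $15,363.40 + ending $13,273.55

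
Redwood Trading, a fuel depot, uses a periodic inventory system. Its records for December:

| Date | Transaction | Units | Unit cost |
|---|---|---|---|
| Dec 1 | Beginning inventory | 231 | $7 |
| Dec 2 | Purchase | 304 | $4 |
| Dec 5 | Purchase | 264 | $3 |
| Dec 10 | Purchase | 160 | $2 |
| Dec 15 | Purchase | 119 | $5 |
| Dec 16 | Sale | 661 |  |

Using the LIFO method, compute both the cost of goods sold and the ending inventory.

COGS = $2,179; ending inventory = $2,361

Dec 16, 661 sold [LIFO — newest first]: 119 @ $5 + 160 @ $2 + 264 @ $3 + 118 @ $4 = $2,179
Ending inventory: 231 @ $7 + 186 @ $4 = $2,361
Check: goods available $4,540 = COGS $2,179 + ending $2,361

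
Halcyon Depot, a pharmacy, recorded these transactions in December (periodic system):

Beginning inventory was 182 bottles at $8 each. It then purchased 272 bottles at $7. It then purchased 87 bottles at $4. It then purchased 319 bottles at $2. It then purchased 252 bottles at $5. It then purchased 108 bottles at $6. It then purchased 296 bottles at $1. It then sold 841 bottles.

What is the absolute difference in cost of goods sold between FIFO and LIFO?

FIFO COGS: 182 @ $8 + 272 @ $7 + 87 @ $4 + 300 @ $2 = $4,308
LIFO COGS: 296 @ $1 + 108 @ $6 + 252 @ $5 + 185 @ $2 = $2,574
Difference = |$4,308 − $2,574| = $1,734

$1,734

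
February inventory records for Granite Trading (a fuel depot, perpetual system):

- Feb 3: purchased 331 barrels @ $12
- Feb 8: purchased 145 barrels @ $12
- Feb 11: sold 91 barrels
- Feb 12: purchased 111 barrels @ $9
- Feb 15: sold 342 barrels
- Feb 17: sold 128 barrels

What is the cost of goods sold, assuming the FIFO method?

COGS = $6,477

Feb 11, 91 sold [FIFO — oldest first]: 91 @ $12 = $1,092
Feb 15, 342 sold [FIFO — oldest first]: 240 @ $12 + 102 @ $12 = $4,104
Feb 17, 128 sold [FIFO — oldest first]: 43 @ $12 + 85 @ $9 = $1,281
Total COGS = $1,092 + $4,104 + $1,281 = $6,477
Ending inventory: 26 @ $9 = $234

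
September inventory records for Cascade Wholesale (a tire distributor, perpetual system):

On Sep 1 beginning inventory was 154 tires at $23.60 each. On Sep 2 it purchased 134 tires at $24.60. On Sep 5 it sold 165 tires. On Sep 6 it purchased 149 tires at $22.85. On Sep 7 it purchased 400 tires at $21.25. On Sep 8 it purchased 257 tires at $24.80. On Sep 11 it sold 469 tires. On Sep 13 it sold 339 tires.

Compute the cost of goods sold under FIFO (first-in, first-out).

COGS = $22,208.25

Sep 5, 165 sold [FIFO — oldest first]: 154 @ $23.60 + 11 @ $24.60 = $3,905.00
Sep 11, 469 sold [FIFO — oldest first]: 123 @ $24.60 + 149 @ $22.85 + 197 @ $21.25 = $10,616.70
Sep 13, 339 sold [FIFO — oldest first]: 203 @ $21.25 + 136 @ $24.80 = $7,686.55
Total COGS = $3,905.00 + $10,616.70 + $7,686.55 = $22,208.25
Ending inventory: 121 @ $24.80 = $3,000.80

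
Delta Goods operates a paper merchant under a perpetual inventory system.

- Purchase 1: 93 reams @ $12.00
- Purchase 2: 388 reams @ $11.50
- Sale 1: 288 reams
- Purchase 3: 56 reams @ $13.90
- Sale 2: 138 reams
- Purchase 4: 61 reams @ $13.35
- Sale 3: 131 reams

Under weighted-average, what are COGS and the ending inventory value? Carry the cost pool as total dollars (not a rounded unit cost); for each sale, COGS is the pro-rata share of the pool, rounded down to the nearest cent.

COGS = $6,656.08; ending inventory = $514.67

After Purchase 1: 93 on hand, pool $1,116.00 (≈ $12.0000 each)
After Purchase 2: 481 on hand, pool $5,578.00 (≈ $11.5967 each)
Sale 1, sell 288: 288/481 × $5,578.00 → $3,339.84
After Purchase 3: 249 on hand, pool $3,016.56 (≈ $12.1147 each)
Sale 2, sell 138: 138/249 × $3,016.56 → $1,671.82
After Purchase 4: 172 on hand, pool $2,159.09 (≈ $12.5528 each)
Sale 3, sell 131: 131/172 × $2,159.09 → $1,644.42
Total COGS = $3,339.84 + $1,671.82 + $1,644.42 = $6,656.08
Ending inventory (cost pool remaining) = $514.67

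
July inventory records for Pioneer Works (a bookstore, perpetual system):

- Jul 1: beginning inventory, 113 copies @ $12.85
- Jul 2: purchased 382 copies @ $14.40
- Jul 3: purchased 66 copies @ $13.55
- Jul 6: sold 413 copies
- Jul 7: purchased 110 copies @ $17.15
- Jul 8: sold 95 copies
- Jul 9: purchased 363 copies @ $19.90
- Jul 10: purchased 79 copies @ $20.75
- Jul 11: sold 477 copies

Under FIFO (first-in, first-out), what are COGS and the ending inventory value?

COGS = $15,982.25; ending inventory = $2,614.35

Jul 6, 413 sold [FIFO — oldest first]: 113 @ $12.85 + 300 @ $14.40 = $5,772.05
Jul 8, 95 sold [FIFO — oldest first]: 82 @ $14.40 + 13 @ $13.55 = $1,356.95
Jul 11, 477 sold [FIFO — oldest first]: 53 @ $13.55 + 110 @ $17.15 + 314 @ $19.90 = $8,853.25
Total COGS = $5,772.05 + $1,356.95 + $8,853.25 = $15,982.25
Ending inventory: 49 @ $19.90 + 79 @ $20.75 = $2,614.35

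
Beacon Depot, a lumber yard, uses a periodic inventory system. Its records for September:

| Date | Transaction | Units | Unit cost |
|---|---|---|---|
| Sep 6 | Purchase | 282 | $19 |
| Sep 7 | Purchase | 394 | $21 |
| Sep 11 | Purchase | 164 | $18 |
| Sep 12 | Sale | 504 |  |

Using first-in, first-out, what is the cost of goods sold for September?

COGS = $10,020

Sep 12, 504 sold [FIFO — oldest first]: 282 @ $19 + 222 @ $21 = $10,020
Ending inventory: 172 @ $21 + 164 @ $18 = $6,564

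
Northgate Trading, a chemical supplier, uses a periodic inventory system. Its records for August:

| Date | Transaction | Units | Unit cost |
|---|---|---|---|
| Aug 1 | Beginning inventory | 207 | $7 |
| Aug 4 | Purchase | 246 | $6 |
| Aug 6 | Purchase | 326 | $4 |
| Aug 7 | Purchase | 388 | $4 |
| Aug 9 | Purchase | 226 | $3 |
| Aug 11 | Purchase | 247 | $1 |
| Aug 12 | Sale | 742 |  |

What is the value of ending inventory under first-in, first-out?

Aug 12, 742 sold [FIFO — oldest first]: 207 @ $7 + 246 @ $6 + 289 @ $4 = $4,081
Ending inventory: 37 @ $4 + 388 @ $4 + 226 @ $3 + 247 @ $1 = $2,625
Check: goods available $6,706 = COGS $4,081 + ending $2,625

Ending inventory = $2,625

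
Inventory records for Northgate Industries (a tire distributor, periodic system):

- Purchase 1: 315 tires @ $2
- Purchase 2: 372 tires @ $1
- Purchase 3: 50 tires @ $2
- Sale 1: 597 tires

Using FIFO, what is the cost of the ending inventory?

Sale 1 (597) [FIFO — oldest first]: 315 @ $2 + 282 @ $1 = $912
Ending inventory: 90 @ $1 + 50 @ $2 = $190

Ending inventory = $190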